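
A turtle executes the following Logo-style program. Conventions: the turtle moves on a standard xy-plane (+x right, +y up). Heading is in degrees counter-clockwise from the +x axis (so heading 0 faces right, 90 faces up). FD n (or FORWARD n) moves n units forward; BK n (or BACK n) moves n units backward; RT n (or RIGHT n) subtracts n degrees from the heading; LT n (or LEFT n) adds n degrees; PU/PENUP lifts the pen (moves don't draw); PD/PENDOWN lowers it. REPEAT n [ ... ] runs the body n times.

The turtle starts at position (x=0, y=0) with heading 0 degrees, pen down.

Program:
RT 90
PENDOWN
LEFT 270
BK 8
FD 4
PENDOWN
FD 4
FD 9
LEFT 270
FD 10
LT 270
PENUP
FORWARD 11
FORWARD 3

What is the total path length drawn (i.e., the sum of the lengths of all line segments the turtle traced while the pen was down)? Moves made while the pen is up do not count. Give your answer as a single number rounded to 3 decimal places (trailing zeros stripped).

Answer: 35

Derivation:
Executing turtle program step by step:
Start: pos=(0,0), heading=0, pen down
RT 90: heading 0 -> 270
PD: pen down
LT 270: heading 270 -> 180
BK 8: (0,0) -> (8,0) [heading=180, draw]
FD 4: (8,0) -> (4,0) [heading=180, draw]
PD: pen down
FD 4: (4,0) -> (0,0) [heading=180, draw]
FD 9: (0,0) -> (-9,0) [heading=180, draw]
LT 270: heading 180 -> 90
FD 10: (-9,0) -> (-9,10) [heading=90, draw]
LT 270: heading 90 -> 0
PU: pen up
FD 11: (-9,10) -> (2,10) [heading=0, move]
FD 3: (2,10) -> (5,10) [heading=0, move]
Final: pos=(5,10), heading=0, 5 segment(s) drawn

Segment lengths:
  seg 1: (0,0) -> (8,0), length = 8
  seg 2: (8,0) -> (4,0), length = 4
  seg 3: (4,0) -> (0,0), length = 4
  seg 4: (0,0) -> (-9,0), length = 9
  seg 5: (-9,0) -> (-9,10), length = 10
Total = 35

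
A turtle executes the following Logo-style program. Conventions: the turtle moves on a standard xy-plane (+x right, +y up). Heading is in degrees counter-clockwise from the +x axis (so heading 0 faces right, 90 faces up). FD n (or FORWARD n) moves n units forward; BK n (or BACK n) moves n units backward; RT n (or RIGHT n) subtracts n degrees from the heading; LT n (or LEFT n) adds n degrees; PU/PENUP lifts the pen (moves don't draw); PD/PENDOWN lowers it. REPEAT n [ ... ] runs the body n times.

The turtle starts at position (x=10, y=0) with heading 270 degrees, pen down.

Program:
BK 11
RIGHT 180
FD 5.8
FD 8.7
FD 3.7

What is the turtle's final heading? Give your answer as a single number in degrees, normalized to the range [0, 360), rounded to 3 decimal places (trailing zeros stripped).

Executing turtle program step by step:
Start: pos=(10,0), heading=270, pen down
BK 11: (10,0) -> (10,11) [heading=270, draw]
RT 180: heading 270 -> 90
FD 5.8: (10,11) -> (10,16.8) [heading=90, draw]
FD 8.7: (10,16.8) -> (10,25.5) [heading=90, draw]
FD 3.7: (10,25.5) -> (10,29.2) [heading=90, draw]
Final: pos=(10,29.2), heading=90, 4 segment(s) drawn

Answer: 90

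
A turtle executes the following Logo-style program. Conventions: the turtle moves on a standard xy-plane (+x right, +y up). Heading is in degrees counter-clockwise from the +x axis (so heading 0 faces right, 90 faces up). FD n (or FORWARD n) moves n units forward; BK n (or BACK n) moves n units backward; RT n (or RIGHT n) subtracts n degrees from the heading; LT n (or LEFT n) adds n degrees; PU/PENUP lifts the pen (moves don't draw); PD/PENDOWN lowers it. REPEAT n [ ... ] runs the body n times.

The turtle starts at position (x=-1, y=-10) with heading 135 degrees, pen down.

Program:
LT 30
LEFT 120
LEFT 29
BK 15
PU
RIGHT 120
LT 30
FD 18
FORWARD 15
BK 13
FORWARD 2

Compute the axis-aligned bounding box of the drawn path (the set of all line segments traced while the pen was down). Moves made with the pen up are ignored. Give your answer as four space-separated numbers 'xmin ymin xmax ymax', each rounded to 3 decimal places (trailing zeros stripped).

Executing turtle program step by step:
Start: pos=(-1,-10), heading=135, pen down
LT 30: heading 135 -> 165
LT 120: heading 165 -> 285
LT 29: heading 285 -> 314
BK 15: (-1,-10) -> (-11.42,0.79) [heading=314, draw]
PU: pen up
RT 120: heading 314 -> 194
LT 30: heading 194 -> 224
FD 18: (-11.42,0.79) -> (-24.368,-11.714) [heading=224, move]
FD 15: (-24.368,-11.714) -> (-35.158,-22.134) [heading=224, move]
BK 13: (-35.158,-22.134) -> (-25.807,-13.103) [heading=224, move]
FD 2: (-25.807,-13.103) -> (-27.245,-14.492) [heading=224, move]
Final: pos=(-27.245,-14.492), heading=224, 1 segment(s) drawn

Segment endpoints: x in {-11.42, -1}, y in {-10, 0.79}
xmin=-11.42, ymin=-10, xmax=-1, ymax=0.79

Answer: -11.42 -10 -1 0.79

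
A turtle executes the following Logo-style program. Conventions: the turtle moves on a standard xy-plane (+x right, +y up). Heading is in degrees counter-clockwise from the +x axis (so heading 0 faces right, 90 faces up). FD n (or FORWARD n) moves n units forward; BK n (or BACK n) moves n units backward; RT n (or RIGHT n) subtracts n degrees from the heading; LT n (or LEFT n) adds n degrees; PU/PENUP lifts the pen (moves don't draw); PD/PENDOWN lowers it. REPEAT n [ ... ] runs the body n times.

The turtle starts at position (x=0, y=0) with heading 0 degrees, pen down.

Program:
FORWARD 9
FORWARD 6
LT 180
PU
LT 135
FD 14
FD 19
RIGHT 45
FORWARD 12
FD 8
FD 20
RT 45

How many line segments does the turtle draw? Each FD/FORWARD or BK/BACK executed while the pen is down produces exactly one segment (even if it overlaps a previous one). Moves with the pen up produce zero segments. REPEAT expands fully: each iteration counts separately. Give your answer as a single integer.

Executing turtle program step by step:
Start: pos=(0,0), heading=0, pen down
FD 9: (0,0) -> (9,0) [heading=0, draw]
FD 6: (9,0) -> (15,0) [heading=0, draw]
LT 180: heading 0 -> 180
PU: pen up
LT 135: heading 180 -> 315
FD 14: (15,0) -> (24.899,-9.899) [heading=315, move]
FD 19: (24.899,-9.899) -> (38.335,-23.335) [heading=315, move]
RT 45: heading 315 -> 270
FD 12: (38.335,-23.335) -> (38.335,-35.335) [heading=270, move]
FD 8: (38.335,-35.335) -> (38.335,-43.335) [heading=270, move]
FD 20: (38.335,-43.335) -> (38.335,-63.335) [heading=270, move]
RT 45: heading 270 -> 225
Final: pos=(38.335,-63.335), heading=225, 2 segment(s) drawn
Segments drawn: 2

Answer: 2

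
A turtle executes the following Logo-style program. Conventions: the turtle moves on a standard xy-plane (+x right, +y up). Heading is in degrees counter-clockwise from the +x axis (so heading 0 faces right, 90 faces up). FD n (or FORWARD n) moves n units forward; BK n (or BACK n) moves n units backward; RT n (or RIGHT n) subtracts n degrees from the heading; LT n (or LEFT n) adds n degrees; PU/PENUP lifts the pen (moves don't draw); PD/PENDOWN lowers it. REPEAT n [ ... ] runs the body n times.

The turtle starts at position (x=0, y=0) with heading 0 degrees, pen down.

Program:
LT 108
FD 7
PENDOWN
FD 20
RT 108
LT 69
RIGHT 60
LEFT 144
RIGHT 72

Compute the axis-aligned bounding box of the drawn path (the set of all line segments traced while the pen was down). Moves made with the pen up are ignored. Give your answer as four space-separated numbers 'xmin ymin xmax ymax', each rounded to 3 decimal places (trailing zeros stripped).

Executing turtle program step by step:
Start: pos=(0,0), heading=0, pen down
LT 108: heading 0 -> 108
FD 7: (0,0) -> (-2.163,6.657) [heading=108, draw]
PD: pen down
FD 20: (-2.163,6.657) -> (-8.343,25.679) [heading=108, draw]
RT 108: heading 108 -> 0
LT 69: heading 0 -> 69
RT 60: heading 69 -> 9
LT 144: heading 9 -> 153
RT 72: heading 153 -> 81
Final: pos=(-8.343,25.679), heading=81, 2 segment(s) drawn

Segment endpoints: x in {-8.343, -2.163, 0}, y in {0, 6.657, 25.679}
xmin=-8.343, ymin=0, xmax=0, ymax=25.679

Answer: -8.343 0 0 25.679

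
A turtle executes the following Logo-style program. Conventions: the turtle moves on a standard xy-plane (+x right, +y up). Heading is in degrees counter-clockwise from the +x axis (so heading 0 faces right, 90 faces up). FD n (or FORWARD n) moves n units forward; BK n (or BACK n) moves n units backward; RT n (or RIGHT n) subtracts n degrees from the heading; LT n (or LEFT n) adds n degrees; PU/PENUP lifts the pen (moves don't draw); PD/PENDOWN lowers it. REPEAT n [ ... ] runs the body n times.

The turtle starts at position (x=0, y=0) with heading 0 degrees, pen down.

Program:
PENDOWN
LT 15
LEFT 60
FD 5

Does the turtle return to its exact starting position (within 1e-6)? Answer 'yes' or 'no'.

Answer: no

Derivation:
Executing turtle program step by step:
Start: pos=(0,0), heading=0, pen down
PD: pen down
LT 15: heading 0 -> 15
LT 60: heading 15 -> 75
FD 5: (0,0) -> (1.294,4.83) [heading=75, draw]
Final: pos=(1.294,4.83), heading=75, 1 segment(s) drawn

Start position: (0, 0)
Final position: (1.294, 4.83)
Distance = 5; >= 1e-6 -> NOT closed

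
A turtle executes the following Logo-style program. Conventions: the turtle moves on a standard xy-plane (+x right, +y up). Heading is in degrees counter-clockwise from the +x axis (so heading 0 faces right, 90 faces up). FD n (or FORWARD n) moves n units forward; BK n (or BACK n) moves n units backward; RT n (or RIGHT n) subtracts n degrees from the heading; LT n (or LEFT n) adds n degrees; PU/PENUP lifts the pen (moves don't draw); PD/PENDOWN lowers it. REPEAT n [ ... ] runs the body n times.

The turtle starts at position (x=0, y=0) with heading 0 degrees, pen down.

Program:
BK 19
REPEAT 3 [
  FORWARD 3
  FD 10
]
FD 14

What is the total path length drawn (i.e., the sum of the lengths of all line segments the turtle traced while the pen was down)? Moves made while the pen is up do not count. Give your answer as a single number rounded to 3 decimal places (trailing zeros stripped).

Executing turtle program step by step:
Start: pos=(0,0), heading=0, pen down
BK 19: (0,0) -> (-19,0) [heading=0, draw]
REPEAT 3 [
  -- iteration 1/3 --
  FD 3: (-19,0) -> (-16,0) [heading=0, draw]
  FD 10: (-16,0) -> (-6,0) [heading=0, draw]
  -- iteration 2/3 --
  FD 3: (-6,0) -> (-3,0) [heading=0, draw]
  FD 10: (-3,0) -> (7,0) [heading=0, draw]
  -- iteration 3/3 --
  FD 3: (7,0) -> (10,0) [heading=0, draw]
  FD 10: (10,0) -> (20,0) [heading=0, draw]
]
FD 14: (20,0) -> (34,0) [heading=0, draw]
Final: pos=(34,0), heading=0, 8 segment(s) drawn

Segment lengths:
  seg 1: (0,0) -> (-19,0), length = 19
  seg 2: (-19,0) -> (-16,0), length = 3
  seg 3: (-16,0) -> (-6,0), length = 10
  seg 4: (-6,0) -> (-3,0), length = 3
  seg 5: (-3,0) -> (7,0), length = 10
  seg 6: (7,0) -> (10,0), length = 3
  seg 7: (10,0) -> (20,0), length = 10
  seg 8: (20,0) -> (34,0), length = 14
Total = 72

Answer: 72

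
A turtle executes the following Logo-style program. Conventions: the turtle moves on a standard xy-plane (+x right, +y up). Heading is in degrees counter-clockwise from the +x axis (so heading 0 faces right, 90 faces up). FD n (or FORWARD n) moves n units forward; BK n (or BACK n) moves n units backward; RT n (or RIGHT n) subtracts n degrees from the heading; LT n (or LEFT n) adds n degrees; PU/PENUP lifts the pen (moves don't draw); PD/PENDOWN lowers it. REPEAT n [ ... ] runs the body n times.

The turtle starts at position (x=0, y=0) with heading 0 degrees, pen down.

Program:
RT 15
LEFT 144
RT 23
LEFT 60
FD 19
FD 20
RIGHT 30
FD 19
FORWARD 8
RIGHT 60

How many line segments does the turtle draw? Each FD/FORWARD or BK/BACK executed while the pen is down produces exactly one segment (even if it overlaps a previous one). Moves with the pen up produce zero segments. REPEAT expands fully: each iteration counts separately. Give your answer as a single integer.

Answer: 4

Derivation:
Executing turtle program step by step:
Start: pos=(0,0), heading=0, pen down
RT 15: heading 0 -> 345
LT 144: heading 345 -> 129
RT 23: heading 129 -> 106
LT 60: heading 106 -> 166
FD 19: (0,0) -> (-18.436,4.597) [heading=166, draw]
FD 20: (-18.436,4.597) -> (-37.842,9.435) [heading=166, draw]
RT 30: heading 166 -> 136
FD 19: (-37.842,9.435) -> (-51.509,22.633) [heading=136, draw]
FD 8: (-51.509,22.633) -> (-57.264,28.191) [heading=136, draw]
RT 60: heading 136 -> 76
Final: pos=(-57.264,28.191), heading=76, 4 segment(s) drawn
Segments drawn: 4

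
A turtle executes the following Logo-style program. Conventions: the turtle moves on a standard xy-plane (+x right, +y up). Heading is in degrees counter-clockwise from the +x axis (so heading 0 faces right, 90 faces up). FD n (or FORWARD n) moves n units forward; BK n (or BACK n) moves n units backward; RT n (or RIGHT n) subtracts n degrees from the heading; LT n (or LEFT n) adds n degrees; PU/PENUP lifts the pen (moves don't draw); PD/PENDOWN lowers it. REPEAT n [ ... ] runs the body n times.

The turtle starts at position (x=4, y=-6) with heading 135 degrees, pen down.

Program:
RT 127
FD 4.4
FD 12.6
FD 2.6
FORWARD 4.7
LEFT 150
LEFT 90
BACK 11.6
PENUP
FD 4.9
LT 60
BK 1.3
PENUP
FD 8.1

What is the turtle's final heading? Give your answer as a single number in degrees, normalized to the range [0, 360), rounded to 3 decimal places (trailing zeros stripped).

Answer: 308

Derivation:
Executing turtle program step by step:
Start: pos=(4,-6), heading=135, pen down
RT 127: heading 135 -> 8
FD 4.4: (4,-6) -> (8.357,-5.388) [heading=8, draw]
FD 12.6: (8.357,-5.388) -> (20.835,-3.634) [heading=8, draw]
FD 2.6: (20.835,-3.634) -> (23.409,-3.272) [heading=8, draw]
FD 4.7: (23.409,-3.272) -> (28.064,-2.618) [heading=8, draw]
LT 150: heading 8 -> 158
LT 90: heading 158 -> 248
BK 11.6: (28.064,-2.618) -> (32.409,8.137) [heading=248, draw]
PU: pen up
FD 4.9: (32.409,8.137) -> (30.573,3.594) [heading=248, move]
LT 60: heading 248 -> 308
BK 1.3: (30.573,3.594) -> (29.773,4.618) [heading=308, move]
PU: pen up
FD 8.1: (29.773,4.618) -> (34.76,-1.764) [heading=308, move]
Final: pos=(34.76,-1.764), heading=308, 5 segment(s) drawn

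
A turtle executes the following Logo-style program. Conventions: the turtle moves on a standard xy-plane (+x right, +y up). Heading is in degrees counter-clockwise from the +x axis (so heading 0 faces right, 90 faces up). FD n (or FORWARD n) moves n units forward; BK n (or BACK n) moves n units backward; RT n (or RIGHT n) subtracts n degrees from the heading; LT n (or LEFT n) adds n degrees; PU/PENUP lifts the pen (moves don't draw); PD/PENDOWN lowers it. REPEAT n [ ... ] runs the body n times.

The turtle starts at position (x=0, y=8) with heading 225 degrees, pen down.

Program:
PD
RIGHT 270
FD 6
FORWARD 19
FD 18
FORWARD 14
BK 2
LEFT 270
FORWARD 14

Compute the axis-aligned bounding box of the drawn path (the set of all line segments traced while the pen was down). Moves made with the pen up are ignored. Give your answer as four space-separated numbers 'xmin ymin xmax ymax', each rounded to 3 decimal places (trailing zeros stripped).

Executing turtle program step by step:
Start: pos=(0,8), heading=225, pen down
PD: pen down
RT 270: heading 225 -> 315
FD 6: (0,8) -> (4.243,3.757) [heading=315, draw]
FD 19: (4.243,3.757) -> (17.678,-9.678) [heading=315, draw]
FD 18: (17.678,-9.678) -> (30.406,-22.406) [heading=315, draw]
FD 14: (30.406,-22.406) -> (40.305,-32.305) [heading=315, draw]
BK 2: (40.305,-32.305) -> (38.891,-30.891) [heading=315, draw]
LT 270: heading 315 -> 225
FD 14: (38.891,-30.891) -> (28.991,-40.79) [heading=225, draw]
Final: pos=(28.991,-40.79), heading=225, 6 segment(s) drawn

Segment endpoints: x in {0, 4.243, 17.678, 28.991, 30.406, 38.891, 40.305}, y in {-40.79, -32.305, -30.891, -22.406, -9.678, 3.757, 8}
xmin=0, ymin=-40.79, xmax=40.305, ymax=8

Answer: 0 -40.79 40.305 8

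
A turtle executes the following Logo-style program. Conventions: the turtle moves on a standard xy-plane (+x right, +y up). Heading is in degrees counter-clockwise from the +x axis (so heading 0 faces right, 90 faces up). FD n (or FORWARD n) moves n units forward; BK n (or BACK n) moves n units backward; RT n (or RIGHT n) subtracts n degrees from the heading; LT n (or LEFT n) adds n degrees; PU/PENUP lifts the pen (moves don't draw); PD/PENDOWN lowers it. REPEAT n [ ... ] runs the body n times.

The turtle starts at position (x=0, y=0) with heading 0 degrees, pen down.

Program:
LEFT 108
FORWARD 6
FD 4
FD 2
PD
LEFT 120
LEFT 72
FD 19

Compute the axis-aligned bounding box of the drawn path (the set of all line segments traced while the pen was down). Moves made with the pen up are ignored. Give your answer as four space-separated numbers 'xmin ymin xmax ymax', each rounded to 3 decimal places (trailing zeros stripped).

Executing turtle program step by step:
Start: pos=(0,0), heading=0, pen down
LT 108: heading 0 -> 108
FD 6: (0,0) -> (-1.854,5.706) [heading=108, draw]
FD 4: (-1.854,5.706) -> (-3.09,9.511) [heading=108, draw]
FD 2: (-3.09,9.511) -> (-3.708,11.413) [heading=108, draw]
PD: pen down
LT 120: heading 108 -> 228
LT 72: heading 228 -> 300
FD 19: (-3.708,11.413) -> (5.792,-5.042) [heading=300, draw]
Final: pos=(5.792,-5.042), heading=300, 4 segment(s) drawn

Segment endpoints: x in {-3.708, -3.09, -1.854, 0, 5.792}, y in {-5.042, 0, 5.706, 9.511, 11.413}
xmin=-3.708, ymin=-5.042, xmax=5.792, ymax=11.413

Answer: -3.708 -5.042 5.792 11.413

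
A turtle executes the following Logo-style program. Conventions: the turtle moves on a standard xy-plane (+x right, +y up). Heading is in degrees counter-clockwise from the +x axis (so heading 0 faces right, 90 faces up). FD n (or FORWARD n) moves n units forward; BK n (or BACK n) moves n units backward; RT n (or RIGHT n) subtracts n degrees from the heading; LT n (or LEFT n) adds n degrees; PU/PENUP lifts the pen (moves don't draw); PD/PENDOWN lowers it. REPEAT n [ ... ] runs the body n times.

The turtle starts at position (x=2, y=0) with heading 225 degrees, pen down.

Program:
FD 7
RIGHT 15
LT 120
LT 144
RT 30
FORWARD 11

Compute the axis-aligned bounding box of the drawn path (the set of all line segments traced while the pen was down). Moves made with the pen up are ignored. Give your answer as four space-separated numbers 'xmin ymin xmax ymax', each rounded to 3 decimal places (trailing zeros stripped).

Executing turtle program step by step:
Start: pos=(2,0), heading=225, pen down
FD 7: (2,0) -> (-2.95,-4.95) [heading=225, draw]
RT 15: heading 225 -> 210
LT 120: heading 210 -> 330
LT 144: heading 330 -> 114
RT 30: heading 114 -> 84
FD 11: (-2.95,-4.95) -> (-1.8,5.99) [heading=84, draw]
Final: pos=(-1.8,5.99), heading=84, 2 segment(s) drawn

Segment endpoints: x in {-2.95, -1.8, 2}, y in {-4.95, 0, 5.99}
xmin=-2.95, ymin=-4.95, xmax=2, ymax=5.99

Answer: -2.95 -4.95 2 5.99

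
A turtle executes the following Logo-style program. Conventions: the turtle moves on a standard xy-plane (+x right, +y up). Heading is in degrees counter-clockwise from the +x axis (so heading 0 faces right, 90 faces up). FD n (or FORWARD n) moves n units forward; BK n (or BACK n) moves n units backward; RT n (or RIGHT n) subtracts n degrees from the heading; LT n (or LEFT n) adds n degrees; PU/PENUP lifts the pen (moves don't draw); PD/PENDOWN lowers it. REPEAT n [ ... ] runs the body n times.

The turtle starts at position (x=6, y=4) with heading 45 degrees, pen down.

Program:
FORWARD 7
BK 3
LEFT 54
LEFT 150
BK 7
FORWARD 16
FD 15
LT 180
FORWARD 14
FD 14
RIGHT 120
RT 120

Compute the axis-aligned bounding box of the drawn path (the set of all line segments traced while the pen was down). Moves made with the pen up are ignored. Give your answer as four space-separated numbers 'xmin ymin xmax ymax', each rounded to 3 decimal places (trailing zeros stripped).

Answer: 0.228 -15.578 11.337 13.363

Derivation:
Executing turtle program step by step:
Start: pos=(6,4), heading=45, pen down
FD 7: (6,4) -> (10.95,8.95) [heading=45, draw]
BK 3: (10.95,8.95) -> (8.828,6.828) [heading=45, draw]
LT 54: heading 45 -> 99
LT 150: heading 99 -> 249
BK 7: (8.828,6.828) -> (11.337,13.363) [heading=249, draw]
FD 16: (11.337,13.363) -> (5.603,-1.574) [heading=249, draw]
FD 15: (5.603,-1.574) -> (0.228,-15.578) [heading=249, draw]
LT 180: heading 249 -> 69
FD 14: (0.228,-15.578) -> (5.245,-2.507) [heading=69, draw]
FD 14: (5.245,-2.507) -> (10.262,10.563) [heading=69, draw]
RT 120: heading 69 -> 309
RT 120: heading 309 -> 189
Final: pos=(10.262,10.563), heading=189, 7 segment(s) drawn

Segment endpoints: x in {0.228, 5.245, 5.603, 6, 8.828, 10.262, 10.95, 11.337}, y in {-15.578, -2.507, -1.574, 4, 6.828, 8.95, 10.563, 13.363}
xmin=0.228, ymin=-15.578, xmax=11.337, ymax=13.363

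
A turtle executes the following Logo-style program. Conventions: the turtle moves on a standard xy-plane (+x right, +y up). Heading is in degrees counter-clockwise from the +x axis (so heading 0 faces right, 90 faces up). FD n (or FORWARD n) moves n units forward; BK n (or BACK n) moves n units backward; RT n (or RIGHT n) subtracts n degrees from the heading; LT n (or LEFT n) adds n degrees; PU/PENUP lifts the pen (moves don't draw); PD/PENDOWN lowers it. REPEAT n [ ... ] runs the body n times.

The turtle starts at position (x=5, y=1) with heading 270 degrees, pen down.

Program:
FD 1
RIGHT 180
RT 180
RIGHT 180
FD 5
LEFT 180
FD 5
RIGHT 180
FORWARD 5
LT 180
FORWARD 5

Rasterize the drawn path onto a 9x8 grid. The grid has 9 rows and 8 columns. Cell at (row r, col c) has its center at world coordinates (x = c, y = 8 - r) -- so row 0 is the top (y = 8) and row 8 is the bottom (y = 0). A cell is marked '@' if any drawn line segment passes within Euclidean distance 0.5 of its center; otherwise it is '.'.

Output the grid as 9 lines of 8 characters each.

Segment 0: (5,1) -> (5,0)
Segment 1: (5,0) -> (5,5)
Segment 2: (5,5) -> (5,0)
Segment 3: (5,0) -> (5,5)
Segment 4: (5,5) -> (5,0)

Answer: ........
........
........
.....@..
.....@..
.....@..
.....@..
.....@..
.....@..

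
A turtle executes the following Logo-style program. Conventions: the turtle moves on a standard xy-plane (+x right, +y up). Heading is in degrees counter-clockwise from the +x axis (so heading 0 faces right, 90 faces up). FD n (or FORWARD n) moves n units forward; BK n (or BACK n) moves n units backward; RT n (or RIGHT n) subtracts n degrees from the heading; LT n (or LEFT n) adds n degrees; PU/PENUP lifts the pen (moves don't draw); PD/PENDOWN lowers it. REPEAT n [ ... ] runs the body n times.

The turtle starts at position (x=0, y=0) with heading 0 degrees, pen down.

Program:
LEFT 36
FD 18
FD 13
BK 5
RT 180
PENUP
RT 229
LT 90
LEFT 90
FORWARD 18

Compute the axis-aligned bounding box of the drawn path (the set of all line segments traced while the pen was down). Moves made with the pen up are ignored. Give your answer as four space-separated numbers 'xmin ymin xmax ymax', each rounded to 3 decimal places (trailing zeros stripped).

Executing turtle program step by step:
Start: pos=(0,0), heading=0, pen down
LT 36: heading 0 -> 36
FD 18: (0,0) -> (14.562,10.58) [heading=36, draw]
FD 13: (14.562,10.58) -> (25.08,18.221) [heading=36, draw]
BK 5: (25.08,18.221) -> (21.034,15.282) [heading=36, draw]
RT 180: heading 36 -> 216
PU: pen up
RT 229: heading 216 -> 347
LT 90: heading 347 -> 77
LT 90: heading 77 -> 167
FD 18: (21.034,15.282) -> (3.496,19.332) [heading=167, move]
Final: pos=(3.496,19.332), heading=167, 3 segment(s) drawn

Segment endpoints: x in {0, 14.562, 21.034, 25.08}, y in {0, 10.58, 15.282, 18.221}
xmin=0, ymin=0, xmax=25.08, ymax=18.221

Answer: 0 0 25.08 18.221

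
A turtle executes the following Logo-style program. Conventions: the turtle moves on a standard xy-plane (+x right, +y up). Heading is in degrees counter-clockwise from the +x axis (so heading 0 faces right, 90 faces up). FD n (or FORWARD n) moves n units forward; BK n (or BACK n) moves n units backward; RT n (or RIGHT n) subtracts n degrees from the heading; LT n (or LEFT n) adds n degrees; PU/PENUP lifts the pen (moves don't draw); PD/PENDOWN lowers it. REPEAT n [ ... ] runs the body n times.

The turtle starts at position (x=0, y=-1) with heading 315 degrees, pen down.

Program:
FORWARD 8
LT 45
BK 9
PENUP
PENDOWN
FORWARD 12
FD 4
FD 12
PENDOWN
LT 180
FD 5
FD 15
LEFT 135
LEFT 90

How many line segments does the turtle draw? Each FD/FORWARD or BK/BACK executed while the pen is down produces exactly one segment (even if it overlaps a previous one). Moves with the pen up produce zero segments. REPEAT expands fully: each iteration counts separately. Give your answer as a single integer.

Executing turtle program step by step:
Start: pos=(0,-1), heading=315, pen down
FD 8: (0,-1) -> (5.657,-6.657) [heading=315, draw]
LT 45: heading 315 -> 0
BK 9: (5.657,-6.657) -> (-3.343,-6.657) [heading=0, draw]
PU: pen up
PD: pen down
FD 12: (-3.343,-6.657) -> (8.657,-6.657) [heading=0, draw]
FD 4: (8.657,-6.657) -> (12.657,-6.657) [heading=0, draw]
FD 12: (12.657,-6.657) -> (24.657,-6.657) [heading=0, draw]
PD: pen down
LT 180: heading 0 -> 180
FD 5: (24.657,-6.657) -> (19.657,-6.657) [heading=180, draw]
FD 15: (19.657,-6.657) -> (4.657,-6.657) [heading=180, draw]
LT 135: heading 180 -> 315
LT 90: heading 315 -> 45
Final: pos=(4.657,-6.657), heading=45, 7 segment(s) drawn
Segments drawn: 7

Answer: 7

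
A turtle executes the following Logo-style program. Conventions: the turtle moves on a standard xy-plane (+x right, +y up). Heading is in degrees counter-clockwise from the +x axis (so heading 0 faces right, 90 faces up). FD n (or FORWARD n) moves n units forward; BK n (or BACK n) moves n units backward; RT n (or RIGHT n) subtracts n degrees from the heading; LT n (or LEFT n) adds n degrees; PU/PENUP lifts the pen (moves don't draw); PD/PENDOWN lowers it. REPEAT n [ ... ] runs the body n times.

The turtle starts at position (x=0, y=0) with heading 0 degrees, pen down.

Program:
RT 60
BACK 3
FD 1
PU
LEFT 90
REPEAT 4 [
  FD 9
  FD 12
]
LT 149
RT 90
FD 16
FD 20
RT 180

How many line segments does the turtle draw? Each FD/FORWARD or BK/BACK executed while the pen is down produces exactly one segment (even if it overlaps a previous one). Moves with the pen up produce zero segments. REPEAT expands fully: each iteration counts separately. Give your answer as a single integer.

Executing turtle program step by step:
Start: pos=(0,0), heading=0, pen down
RT 60: heading 0 -> 300
BK 3: (0,0) -> (-1.5,2.598) [heading=300, draw]
FD 1: (-1.5,2.598) -> (-1,1.732) [heading=300, draw]
PU: pen up
LT 90: heading 300 -> 30
REPEAT 4 [
  -- iteration 1/4 --
  FD 9: (-1,1.732) -> (6.794,6.232) [heading=30, move]
  FD 12: (6.794,6.232) -> (17.187,12.232) [heading=30, move]
  -- iteration 2/4 --
  FD 9: (17.187,12.232) -> (24.981,16.732) [heading=30, move]
  FD 12: (24.981,16.732) -> (35.373,22.732) [heading=30, move]
  -- iteration 3/4 --
  FD 9: (35.373,22.732) -> (43.167,27.232) [heading=30, move]
  FD 12: (43.167,27.232) -> (53.56,33.232) [heading=30, move]
  -- iteration 4/4 --
  FD 9: (53.56,33.232) -> (61.354,37.732) [heading=30, move]
  FD 12: (61.354,37.732) -> (71.746,43.732) [heading=30, move]
]
LT 149: heading 30 -> 179
RT 90: heading 179 -> 89
FD 16: (71.746,43.732) -> (72.025,59.73) [heading=89, move]
FD 20: (72.025,59.73) -> (72.374,79.727) [heading=89, move]
RT 180: heading 89 -> 269
Final: pos=(72.374,79.727), heading=269, 2 segment(s) drawn
Segments drawn: 2

Answer: 2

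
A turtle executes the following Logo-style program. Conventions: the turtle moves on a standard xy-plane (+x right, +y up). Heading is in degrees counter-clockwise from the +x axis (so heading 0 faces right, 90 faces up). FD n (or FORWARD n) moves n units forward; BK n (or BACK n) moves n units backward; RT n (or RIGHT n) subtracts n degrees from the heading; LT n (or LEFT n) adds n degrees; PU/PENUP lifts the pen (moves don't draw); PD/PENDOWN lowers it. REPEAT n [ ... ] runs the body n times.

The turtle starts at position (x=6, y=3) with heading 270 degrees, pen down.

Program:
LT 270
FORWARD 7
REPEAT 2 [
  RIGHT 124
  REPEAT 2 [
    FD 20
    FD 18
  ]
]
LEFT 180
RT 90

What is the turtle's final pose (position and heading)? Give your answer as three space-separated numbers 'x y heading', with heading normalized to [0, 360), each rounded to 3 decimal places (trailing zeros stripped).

Executing turtle program step by step:
Start: pos=(6,3), heading=270, pen down
LT 270: heading 270 -> 180
FD 7: (6,3) -> (-1,3) [heading=180, draw]
REPEAT 2 [
  -- iteration 1/2 --
  RT 124: heading 180 -> 56
  REPEAT 2 [
    -- iteration 1/2 --
    FD 20: (-1,3) -> (10.184,19.581) [heading=56, draw]
    FD 18: (10.184,19.581) -> (20.249,34.503) [heading=56, draw]
    -- iteration 2/2 --
    FD 20: (20.249,34.503) -> (31.433,51.084) [heading=56, draw]
    FD 18: (31.433,51.084) -> (41.499,66.007) [heading=56, draw]
  ]
  -- iteration 2/2 --
  RT 124: heading 56 -> 292
  REPEAT 2 [
    -- iteration 1/2 --
    FD 20: (41.499,66.007) -> (48.991,47.463) [heading=292, draw]
    FD 18: (48.991,47.463) -> (55.734,30.774) [heading=292, draw]
    -- iteration 2/2 --
    FD 20: (55.734,30.774) -> (63.226,12.23) [heading=292, draw]
    FD 18: (63.226,12.23) -> (69.969,-4.459) [heading=292, draw]
  ]
]
LT 180: heading 292 -> 112
RT 90: heading 112 -> 22
Final: pos=(69.969,-4.459), heading=22, 9 segment(s) drawn

Answer: 69.969 -4.459 22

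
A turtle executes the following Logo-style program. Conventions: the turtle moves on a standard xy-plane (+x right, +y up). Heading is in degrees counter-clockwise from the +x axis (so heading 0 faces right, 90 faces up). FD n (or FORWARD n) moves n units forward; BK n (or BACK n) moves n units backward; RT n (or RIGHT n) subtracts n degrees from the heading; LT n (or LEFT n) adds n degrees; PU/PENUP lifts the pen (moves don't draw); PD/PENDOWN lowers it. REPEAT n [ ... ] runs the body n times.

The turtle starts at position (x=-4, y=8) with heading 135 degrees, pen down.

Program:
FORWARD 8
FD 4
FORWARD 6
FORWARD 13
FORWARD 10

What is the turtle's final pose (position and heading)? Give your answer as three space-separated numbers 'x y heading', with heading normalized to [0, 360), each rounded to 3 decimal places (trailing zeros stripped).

Executing turtle program step by step:
Start: pos=(-4,8), heading=135, pen down
FD 8: (-4,8) -> (-9.657,13.657) [heading=135, draw]
FD 4: (-9.657,13.657) -> (-12.485,16.485) [heading=135, draw]
FD 6: (-12.485,16.485) -> (-16.728,20.728) [heading=135, draw]
FD 13: (-16.728,20.728) -> (-25.92,29.92) [heading=135, draw]
FD 10: (-25.92,29.92) -> (-32.991,36.991) [heading=135, draw]
Final: pos=(-32.991,36.991), heading=135, 5 segment(s) drawn

Answer: -32.991 36.991 135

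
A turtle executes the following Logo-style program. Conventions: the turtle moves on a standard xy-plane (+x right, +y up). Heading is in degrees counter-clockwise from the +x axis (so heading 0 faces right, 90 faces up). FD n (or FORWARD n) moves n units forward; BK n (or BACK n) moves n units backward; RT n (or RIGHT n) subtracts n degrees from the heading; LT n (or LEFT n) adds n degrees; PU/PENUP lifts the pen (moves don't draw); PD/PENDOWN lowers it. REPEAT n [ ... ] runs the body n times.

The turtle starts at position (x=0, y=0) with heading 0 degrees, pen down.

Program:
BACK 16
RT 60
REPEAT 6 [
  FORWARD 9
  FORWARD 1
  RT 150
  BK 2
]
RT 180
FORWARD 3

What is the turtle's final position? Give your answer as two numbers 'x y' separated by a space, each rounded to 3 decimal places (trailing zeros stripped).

Answer: -10.356 -14.062

Derivation:
Executing turtle program step by step:
Start: pos=(0,0), heading=0, pen down
BK 16: (0,0) -> (-16,0) [heading=0, draw]
RT 60: heading 0 -> 300
REPEAT 6 [
  -- iteration 1/6 --
  FD 9: (-16,0) -> (-11.5,-7.794) [heading=300, draw]
  FD 1: (-11.5,-7.794) -> (-11,-8.66) [heading=300, draw]
  RT 150: heading 300 -> 150
  BK 2: (-11,-8.66) -> (-9.268,-9.66) [heading=150, draw]
  -- iteration 2/6 --
  FD 9: (-9.268,-9.66) -> (-17.062,-5.16) [heading=150, draw]
  FD 1: (-17.062,-5.16) -> (-17.928,-4.66) [heading=150, draw]
  RT 150: heading 150 -> 0
  BK 2: (-17.928,-4.66) -> (-19.928,-4.66) [heading=0, draw]
  -- iteration 3/6 --
  FD 9: (-19.928,-4.66) -> (-10.928,-4.66) [heading=0, draw]
  FD 1: (-10.928,-4.66) -> (-9.928,-4.66) [heading=0, draw]
  RT 150: heading 0 -> 210
  BK 2: (-9.928,-4.66) -> (-8.196,-3.66) [heading=210, draw]
  -- iteration 4/6 --
  FD 9: (-8.196,-3.66) -> (-15.99,-8.16) [heading=210, draw]
  FD 1: (-15.99,-8.16) -> (-16.856,-8.66) [heading=210, draw]
  RT 150: heading 210 -> 60
  BK 2: (-16.856,-8.66) -> (-17.856,-10.392) [heading=60, draw]
  -- iteration 5/6 --
  FD 9: (-17.856,-10.392) -> (-13.356,-2.598) [heading=60, draw]
  FD 1: (-13.356,-2.598) -> (-12.856,-1.732) [heading=60, draw]
  RT 150: heading 60 -> 270
  BK 2: (-12.856,-1.732) -> (-12.856,0.268) [heading=270, draw]
  -- iteration 6/6 --
  FD 9: (-12.856,0.268) -> (-12.856,-8.732) [heading=270, draw]
  FD 1: (-12.856,-8.732) -> (-12.856,-9.732) [heading=270, draw]
  RT 150: heading 270 -> 120
  BK 2: (-12.856,-9.732) -> (-11.856,-11.464) [heading=120, draw]
]
RT 180: heading 120 -> 300
FD 3: (-11.856,-11.464) -> (-10.356,-14.062) [heading=300, draw]
Final: pos=(-10.356,-14.062), heading=300, 20 segment(s) drawn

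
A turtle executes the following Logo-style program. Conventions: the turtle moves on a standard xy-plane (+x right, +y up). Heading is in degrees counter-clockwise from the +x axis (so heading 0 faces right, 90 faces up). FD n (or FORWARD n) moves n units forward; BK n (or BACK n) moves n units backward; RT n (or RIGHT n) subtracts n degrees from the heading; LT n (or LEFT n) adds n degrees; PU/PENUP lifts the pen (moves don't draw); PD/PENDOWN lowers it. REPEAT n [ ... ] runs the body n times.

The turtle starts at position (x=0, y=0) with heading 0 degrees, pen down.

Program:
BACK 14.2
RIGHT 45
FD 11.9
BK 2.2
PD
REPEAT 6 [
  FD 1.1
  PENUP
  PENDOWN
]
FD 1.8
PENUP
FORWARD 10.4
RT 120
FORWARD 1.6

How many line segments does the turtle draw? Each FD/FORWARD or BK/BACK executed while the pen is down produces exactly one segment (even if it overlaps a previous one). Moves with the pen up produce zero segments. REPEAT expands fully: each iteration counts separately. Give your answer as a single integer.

Executing turtle program step by step:
Start: pos=(0,0), heading=0, pen down
BK 14.2: (0,0) -> (-14.2,0) [heading=0, draw]
RT 45: heading 0 -> 315
FD 11.9: (-14.2,0) -> (-5.785,-8.415) [heading=315, draw]
BK 2.2: (-5.785,-8.415) -> (-7.341,-6.859) [heading=315, draw]
PD: pen down
REPEAT 6 [
  -- iteration 1/6 --
  FD 1.1: (-7.341,-6.859) -> (-6.563,-7.637) [heading=315, draw]
  PU: pen up
  PD: pen down
  -- iteration 2/6 --
  FD 1.1: (-6.563,-7.637) -> (-5.785,-8.415) [heading=315, draw]
  PU: pen up
  PD: pen down
  -- iteration 3/6 --
  FD 1.1: (-5.785,-8.415) -> (-5.008,-9.192) [heading=315, draw]
  PU: pen up
  PD: pen down
  -- iteration 4/6 --
  FD 1.1: (-5.008,-9.192) -> (-4.23,-9.97) [heading=315, draw]
  PU: pen up
  PD: pen down
  -- iteration 5/6 --
  FD 1.1: (-4.23,-9.97) -> (-3.452,-10.748) [heading=315, draw]
  PU: pen up
  PD: pen down
  -- iteration 6/6 --
  FD 1.1: (-3.452,-10.748) -> (-2.674,-11.526) [heading=315, draw]
  PU: pen up
  PD: pen down
]
FD 1.8: (-2.674,-11.526) -> (-1.401,-12.799) [heading=315, draw]
PU: pen up
FD 10.4: (-1.401,-12.799) -> (5.953,-20.153) [heading=315, move]
RT 120: heading 315 -> 195
FD 1.6: (5.953,-20.153) -> (4.407,-20.567) [heading=195, move]
Final: pos=(4.407,-20.567), heading=195, 10 segment(s) drawn
Segments drawn: 10

Answer: 10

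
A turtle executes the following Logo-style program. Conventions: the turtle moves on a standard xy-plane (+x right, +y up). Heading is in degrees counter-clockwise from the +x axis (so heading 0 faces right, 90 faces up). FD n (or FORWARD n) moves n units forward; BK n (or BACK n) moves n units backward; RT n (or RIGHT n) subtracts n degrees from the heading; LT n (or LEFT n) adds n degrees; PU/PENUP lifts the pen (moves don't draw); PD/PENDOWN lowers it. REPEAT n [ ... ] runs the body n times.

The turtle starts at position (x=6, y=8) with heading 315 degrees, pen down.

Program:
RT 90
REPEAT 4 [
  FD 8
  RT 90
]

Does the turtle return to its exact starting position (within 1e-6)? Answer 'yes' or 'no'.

Answer: yes

Derivation:
Executing turtle program step by step:
Start: pos=(6,8), heading=315, pen down
RT 90: heading 315 -> 225
REPEAT 4 [
  -- iteration 1/4 --
  FD 8: (6,8) -> (0.343,2.343) [heading=225, draw]
  RT 90: heading 225 -> 135
  -- iteration 2/4 --
  FD 8: (0.343,2.343) -> (-5.314,8) [heading=135, draw]
  RT 90: heading 135 -> 45
  -- iteration 3/4 --
  FD 8: (-5.314,8) -> (0.343,13.657) [heading=45, draw]
  RT 90: heading 45 -> 315
  -- iteration 4/4 --
  FD 8: (0.343,13.657) -> (6,8) [heading=315, draw]
  RT 90: heading 315 -> 225
]
Final: pos=(6,8), heading=225, 4 segment(s) drawn

Start position: (6, 8)
Final position: (6, 8)
Distance = 0; < 1e-6 -> CLOSED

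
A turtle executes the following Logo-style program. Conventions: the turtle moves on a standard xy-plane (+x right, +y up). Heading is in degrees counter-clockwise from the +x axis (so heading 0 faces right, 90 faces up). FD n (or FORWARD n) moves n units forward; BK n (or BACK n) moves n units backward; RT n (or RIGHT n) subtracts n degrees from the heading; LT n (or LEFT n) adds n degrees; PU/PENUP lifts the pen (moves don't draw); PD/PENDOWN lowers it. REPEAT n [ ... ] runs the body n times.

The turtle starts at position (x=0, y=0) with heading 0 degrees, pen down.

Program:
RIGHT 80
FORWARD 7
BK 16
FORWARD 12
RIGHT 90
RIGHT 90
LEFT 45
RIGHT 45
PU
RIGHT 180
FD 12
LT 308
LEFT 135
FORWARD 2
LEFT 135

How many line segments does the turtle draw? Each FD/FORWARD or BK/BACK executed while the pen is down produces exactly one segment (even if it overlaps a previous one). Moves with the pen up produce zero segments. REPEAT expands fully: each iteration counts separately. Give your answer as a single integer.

Answer: 3

Derivation:
Executing turtle program step by step:
Start: pos=(0,0), heading=0, pen down
RT 80: heading 0 -> 280
FD 7: (0,0) -> (1.216,-6.894) [heading=280, draw]
BK 16: (1.216,-6.894) -> (-1.563,8.863) [heading=280, draw]
FD 12: (-1.563,8.863) -> (0.521,-2.954) [heading=280, draw]
RT 90: heading 280 -> 190
RT 90: heading 190 -> 100
LT 45: heading 100 -> 145
RT 45: heading 145 -> 100
PU: pen up
RT 180: heading 100 -> 280
FD 12: (0.521,-2.954) -> (2.605,-14.772) [heading=280, move]
LT 308: heading 280 -> 228
LT 135: heading 228 -> 3
FD 2: (2.605,-14.772) -> (4.602,-14.667) [heading=3, move]
LT 135: heading 3 -> 138
Final: pos=(4.602,-14.667), heading=138, 3 segment(s) drawn
Segments drawn: 3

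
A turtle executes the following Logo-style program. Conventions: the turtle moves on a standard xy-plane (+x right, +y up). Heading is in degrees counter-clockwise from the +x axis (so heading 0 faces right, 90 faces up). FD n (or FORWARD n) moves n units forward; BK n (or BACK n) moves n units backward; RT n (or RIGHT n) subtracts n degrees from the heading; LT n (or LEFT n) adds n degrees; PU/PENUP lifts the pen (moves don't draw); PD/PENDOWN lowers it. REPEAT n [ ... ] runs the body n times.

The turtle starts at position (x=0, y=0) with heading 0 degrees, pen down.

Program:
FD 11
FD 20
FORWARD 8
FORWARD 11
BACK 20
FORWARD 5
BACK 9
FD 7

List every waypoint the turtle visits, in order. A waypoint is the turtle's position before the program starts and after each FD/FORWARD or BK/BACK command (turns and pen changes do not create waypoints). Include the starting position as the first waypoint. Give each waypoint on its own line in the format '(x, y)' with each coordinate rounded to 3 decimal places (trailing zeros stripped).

Executing turtle program step by step:
Start: pos=(0,0), heading=0, pen down
FD 11: (0,0) -> (11,0) [heading=0, draw]
FD 20: (11,0) -> (31,0) [heading=0, draw]
FD 8: (31,0) -> (39,0) [heading=0, draw]
FD 11: (39,0) -> (50,0) [heading=0, draw]
BK 20: (50,0) -> (30,0) [heading=0, draw]
FD 5: (30,0) -> (35,0) [heading=0, draw]
BK 9: (35,0) -> (26,0) [heading=0, draw]
FD 7: (26,0) -> (33,0) [heading=0, draw]
Final: pos=(33,0), heading=0, 8 segment(s) drawn
Waypoints (9 total):
(0, 0)
(11, 0)
(31, 0)
(39, 0)
(50, 0)
(30, 0)
(35, 0)
(26, 0)
(33, 0)

Answer: (0, 0)
(11, 0)
(31, 0)
(39, 0)
(50, 0)
(30, 0)
(35, 0)
(26, 0)
(33, 0)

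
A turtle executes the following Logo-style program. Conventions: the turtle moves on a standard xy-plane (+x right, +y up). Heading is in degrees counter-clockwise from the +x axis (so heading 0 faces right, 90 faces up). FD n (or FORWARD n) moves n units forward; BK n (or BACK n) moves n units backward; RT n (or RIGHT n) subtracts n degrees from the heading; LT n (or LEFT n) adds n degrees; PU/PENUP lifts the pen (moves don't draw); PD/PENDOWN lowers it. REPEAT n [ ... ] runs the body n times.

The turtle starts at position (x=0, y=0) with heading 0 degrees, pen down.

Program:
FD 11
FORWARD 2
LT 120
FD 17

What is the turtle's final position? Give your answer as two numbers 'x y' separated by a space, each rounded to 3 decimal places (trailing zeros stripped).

Answer: 4.5 14.722

Derivation:
Executing turtle program step by step:
Start: pos=(0,0), heading=0, pen down
FD 11: (0,0) -> (11,0) [heading=0, draw]
FD 2: (11,0) -> (13,0) [heading=0, draw]
LT 120: heading 0 -> 120
FD 17: (13,0) -> (4.5,14.722) [heading=120, draw]
Final: pos=(4.5,14.722), heading=120, 3 segment(s) drawn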